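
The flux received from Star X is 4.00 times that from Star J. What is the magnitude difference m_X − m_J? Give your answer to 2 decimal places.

m_X − m_J = −2.5 log₁₀(F_X/F_J) = −2.5 log₁₀(4.00) = −2.5 × (0.602) = -1.505.

-1.51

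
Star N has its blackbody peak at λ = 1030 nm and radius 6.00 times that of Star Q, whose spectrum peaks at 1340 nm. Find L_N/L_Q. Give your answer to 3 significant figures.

103

Wien's law gives T ∝ 1/λ_max, so T_N/T_Q = λ_Q/λ_N = 1340/1030 = 1.301.
Then L ∝ R²T⁴ gives L_N/L_Q = (6.00)² × (1.301)⁴ = 36.00 × 2.865 = 103.1.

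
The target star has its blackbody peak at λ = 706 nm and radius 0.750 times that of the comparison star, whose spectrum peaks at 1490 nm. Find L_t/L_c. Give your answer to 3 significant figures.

11.2

Wien's law gives T ∝ 1/λ_max, so T_t/T_c = λ_c/λ_t = 1490/706 = 2.110.
Then L ∝ R²T⁴ gives L_t/L_c = (0.750)² × (2.110)⁴ = 0.5625 × 19.84 = 11.16.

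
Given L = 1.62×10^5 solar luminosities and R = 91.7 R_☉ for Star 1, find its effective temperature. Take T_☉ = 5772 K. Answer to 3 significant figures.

T/T_☉ = (L/L_☉)^(1/4) / (R/R_☉)^(1/2)
T = 5772 × (1.62×10^5)^(1/4) / √(91.7) = 5772 × 20.06 / 9.576 = 1.209×10^4 K.

1.21×10^4 K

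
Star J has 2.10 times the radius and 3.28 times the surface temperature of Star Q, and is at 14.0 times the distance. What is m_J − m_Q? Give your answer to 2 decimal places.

-1.04

L_J/L_Q = (2.10)²(3.28)⁴ = 510.4.
F_J/F_Q = (L_J/L_Q)/(d_J/d_Q)² = 510.4/196.0 = 2.604.
m_J − m_Q = −2.5 log₁₀(2.604) = -1.04.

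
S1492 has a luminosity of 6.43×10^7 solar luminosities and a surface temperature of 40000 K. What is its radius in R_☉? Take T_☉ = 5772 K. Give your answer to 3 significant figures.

R/R_☉ = √(L/L_☉) / (T/T_☉)² = √(6.43×10^7) / (6.930)²
       = 8019 / 48.02 = 167.0.

167 R_☉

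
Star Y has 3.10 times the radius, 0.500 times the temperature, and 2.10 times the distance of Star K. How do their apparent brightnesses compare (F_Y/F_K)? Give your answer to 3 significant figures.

L_Y/L_K = (R_Y/R_K)²(T_Y/T_K)⁴ = (3.10)² × (0.500)⁴ = 0.6006.
F_Y/F_K = (L_Y/L_K)/(d_Y/d_K)² = 0.6006 / (2.10)² = 0.1362.

0.136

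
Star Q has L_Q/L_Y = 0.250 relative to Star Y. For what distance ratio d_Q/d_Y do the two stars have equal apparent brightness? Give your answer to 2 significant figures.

0.50

Equal flux requires L_Q/d_Q² = L_Y/d_Y², so d_Q/d_Y = √(L_Q/L_Y)
= √(0.250) = 0.5000.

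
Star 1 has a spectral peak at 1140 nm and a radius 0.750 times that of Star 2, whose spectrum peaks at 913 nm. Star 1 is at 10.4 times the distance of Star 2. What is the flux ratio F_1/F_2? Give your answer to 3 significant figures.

Wien's law: T_1/T_2 = λ_2/λ_1 = 913/1140 = 0.8009.
L_1/L_2 = (R_1/R_2)²(T_1/T_2)⁴ = (0.750)²(0.8009)⁴ = 0.2314.
F_1/F_2 = (L_1/L_2)/(d_1/d_2)² = 0.2314/(10.4)² = 0.002140.

0.00214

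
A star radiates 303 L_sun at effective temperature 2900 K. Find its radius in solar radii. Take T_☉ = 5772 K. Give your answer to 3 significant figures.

R/R_☉ = √(L/L_☉) / (T/T_☉)² = √(303) / (0.5024)²
       = 17.41 / 0.2524 = 68.96.

69.0 solar radii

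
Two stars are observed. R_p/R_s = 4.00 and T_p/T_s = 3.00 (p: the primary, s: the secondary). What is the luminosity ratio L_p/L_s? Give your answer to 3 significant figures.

1.30×10^3

From the Stefan–Boltzmann law, L ∝ R²T⁴, so
L_p/L_s = (R_p/R_s)² (T_p/T_s)⁴ = (4.00)² × (3.00)⁴ = 16.00 × 81.00 = 1296.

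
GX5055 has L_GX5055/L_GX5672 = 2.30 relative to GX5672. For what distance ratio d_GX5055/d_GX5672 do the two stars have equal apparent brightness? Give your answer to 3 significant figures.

Equal flux requires L_GX5055/d_GX5055² = L_GX5672/d_GX5672², so d_GX5055/d_GX5672 = √(L_GX5055/L_GX5672)
= √(2.30) = 1.517.

1.52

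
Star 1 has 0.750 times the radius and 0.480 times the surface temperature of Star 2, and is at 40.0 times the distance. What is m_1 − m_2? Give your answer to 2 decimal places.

L_1/L_2 = (0.750)²(0.480)⁴ = 0.02986.
F_1/F_2 = (L_1/L_2)/(d_1/d_2)² = 0.02986/1600 = 1.866×10^-5.
m_1 − m_2 = −2.5 log₁₀(1.866×10^-5) = 11.82.

11.82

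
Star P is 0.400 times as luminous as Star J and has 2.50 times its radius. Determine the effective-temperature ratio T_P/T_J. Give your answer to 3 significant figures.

L ∝ R²T⁴ gives T ∝ (L/R²)^(1/4), so
T_P/T_J = (0.400 / 2.50²)^(1/4) = (0.06400)^(1/4) = 0.5030.

0.503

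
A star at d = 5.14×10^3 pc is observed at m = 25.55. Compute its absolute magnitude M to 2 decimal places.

M = m − 5 log₁₀(d/10 pc) = 25.55 − 5 log₁₀(5.14×10^3/10)
  = 25.55 − 5 × 2.711 = 25.55 − 13.55 = 12.00.

12.00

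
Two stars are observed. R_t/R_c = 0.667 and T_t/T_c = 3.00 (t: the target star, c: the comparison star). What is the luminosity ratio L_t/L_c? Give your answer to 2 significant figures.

36

From the Stefan–Boltzmann law, L ∝ R²T⁴, so
L_t/L_c = (R_t/R_c)² (T_t/T_c)⁴ = (0.667)² × (3.00)⁴ = 0.4449 × 81.00 = 36.04.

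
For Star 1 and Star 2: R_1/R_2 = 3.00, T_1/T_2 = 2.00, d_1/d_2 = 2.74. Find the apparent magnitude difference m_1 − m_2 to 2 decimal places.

-3.21

L_1/L_2 = (3.00)²(2.00)⁴ = 144.0.
F_1/F_2 = (L_1/L_2)/(d_1/d_2)² = 144.0/7.508 = 19.18.
m_1 − m_2 = −2.5 log₁₀(19.18) = -3.21.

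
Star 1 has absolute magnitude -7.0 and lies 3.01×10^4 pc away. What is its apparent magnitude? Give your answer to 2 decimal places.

10.39

m = M + 5 log₁₀(d/10 pc) = -7.0 + 5 log₁₀(3.01×10^4/10)
  = -7.0 + 5 × 3.479 = -7.0 + 17.39 = 10.39.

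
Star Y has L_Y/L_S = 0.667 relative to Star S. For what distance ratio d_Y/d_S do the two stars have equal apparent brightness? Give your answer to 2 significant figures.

0.82

Equal flux requires L_Y/d_Y² = L_S/d_S², so d_Y/d_S = √(L_Y/L_S)
= √(0.667) = 0.8167.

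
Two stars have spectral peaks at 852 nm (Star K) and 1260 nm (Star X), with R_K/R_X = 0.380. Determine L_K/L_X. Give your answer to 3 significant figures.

0.691

Wien's law gives T ∝ 1/λ_max, so T_K/T_X = λ_X/λ_K = 1260/852 = 1.479.
Then L ∝ R²T⁴ gives L_K/L_X = (0.380)² × (1.479)⁴ = 0.1444 × 4.783 = 0.6907.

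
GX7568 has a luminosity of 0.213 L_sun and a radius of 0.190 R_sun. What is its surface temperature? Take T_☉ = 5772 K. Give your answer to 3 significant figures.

9.00×10^3 K

T/T_☉ = (L/L_☉)^(1/4) / (R/R_☉)^(1/2)
T = 5772 × (0.213)^(1/4) / √(0.190) = 5772 × 0.6794 / 0.4359 = 8996 K.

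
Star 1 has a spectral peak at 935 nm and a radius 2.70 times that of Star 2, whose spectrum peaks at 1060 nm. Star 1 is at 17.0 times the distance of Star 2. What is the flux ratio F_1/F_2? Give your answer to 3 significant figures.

Wien's law: T_1/T_2 = λ_2/λ_1 = 1060/935 = 1.134.
L_1/L_2 = (R_1/R_2)²(T_1/T_2)⁴ = (2.70)²(1.134)⁴ = 12.04.
F_1/F_2 = (L_1/L_2)/(d_1/d_2)² = 12.04/(17.0)² = 0.04167.

0.0417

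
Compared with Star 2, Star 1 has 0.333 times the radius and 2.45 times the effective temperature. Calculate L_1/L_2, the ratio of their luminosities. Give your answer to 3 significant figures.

From the Stefan–Boltzmann law, L ∝ R²T⁴, so
L_1/L_2 = (R_1/R_2)² (T_1/T_2)⁴ = (0.333)² × (2.45)⁴ = 0.1109 × 36.03 = 3.995.

4.00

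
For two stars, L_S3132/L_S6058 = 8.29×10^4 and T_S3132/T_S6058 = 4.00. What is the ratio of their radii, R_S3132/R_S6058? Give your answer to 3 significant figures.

L ∝ R²T⁴ gives R ∝ √L / T², so
R_S3132/R_S6058 = √(8.29×10^4) / (4.00)² = 287.9 / 16.00 = 18.00.

18.0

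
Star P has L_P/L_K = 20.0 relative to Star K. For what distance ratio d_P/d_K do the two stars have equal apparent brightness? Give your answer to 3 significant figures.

Equal flux requires L_P/d_P² = L_K/d_K², so d_P/d_K = √(L_P/L_K)
= √(20.0) = 4.472.

4.47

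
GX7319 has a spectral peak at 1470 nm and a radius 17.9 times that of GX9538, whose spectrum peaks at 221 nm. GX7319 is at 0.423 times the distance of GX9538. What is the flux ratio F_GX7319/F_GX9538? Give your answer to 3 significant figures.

Wien's law: T_GX7319/T_GX9538 = λ_GX9538/λ_GX7319 = 221/1470 = 0.1503.
L_GX7319/L_GX9538 = (R_GX7319/R_GX9538)²(T_GX7319/T_GX9538)⁴ = (17.9)²(0.1503)⁴ = 0.1637.
F_GX7319/F_GX9538 = (L_GX7319/L_GX9538)/(d_GX7319/d_GX9538)² = 0.1637/(0.423)² = 0.9148.

0.915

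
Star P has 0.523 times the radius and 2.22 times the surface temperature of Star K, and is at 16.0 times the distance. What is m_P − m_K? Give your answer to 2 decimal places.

L_P/L_K = (0.523)²(2.22)⁴ = 6.644.
F_P/F_K = (L_P/L_K)/(d_P/d_K)² = 6.644/256.0 = 0.02595.
m_P − m_K = −2.5 log₁₀(0.02595) = 3.96.

3.96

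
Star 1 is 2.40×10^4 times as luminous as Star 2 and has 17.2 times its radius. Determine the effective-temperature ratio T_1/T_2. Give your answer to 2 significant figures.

3.0

L ∝ R²T⁴ gives T ∝ (L/R²)^(1/4), so
T_1/T_2 = (2.40×10^4 / 17.2²)^(1/4) = (81.12)^(1/4) = 3.001.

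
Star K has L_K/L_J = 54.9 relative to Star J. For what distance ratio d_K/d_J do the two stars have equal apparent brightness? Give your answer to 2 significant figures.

Equal flux requires L_K/d_K² = L_J/d_J², so d_K/d_J = √(L_K/L_J)
= √(54.9) = 7.409.

7.4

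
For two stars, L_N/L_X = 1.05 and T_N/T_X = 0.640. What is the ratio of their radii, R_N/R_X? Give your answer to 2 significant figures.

2.5

L ∝ R²T⁴ gives R ∝ √L / T², so
R_N/R_X = √(1.05) / (0.640)² = 1.025 / 0.4096 = 2.502.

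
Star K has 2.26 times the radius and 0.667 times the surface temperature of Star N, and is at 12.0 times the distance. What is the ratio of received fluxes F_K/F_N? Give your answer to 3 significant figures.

L_K/L_N = (R_K/R_N)²(T_K/T_N)⁴ = (2.26)² × (0.667)⁴ = 1.011.
F_K/F_N = (L_K/L_N)/(d_K/d_N)² = 1.011 / (12.0)² = 0.007020.

0.00702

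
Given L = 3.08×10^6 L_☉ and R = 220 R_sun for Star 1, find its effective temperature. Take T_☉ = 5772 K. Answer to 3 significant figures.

T/T_☉ = (L/L_☉)^(1/4) / (R/R_☉)^(1/2)
T = 5772 × (3.08×10^6)^(1/4) / √(220) = 5772 × 41.89 / 14.83 = 1.630×10^4 K.

1.63×10^4 K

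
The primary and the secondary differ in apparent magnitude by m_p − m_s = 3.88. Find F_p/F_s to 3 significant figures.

0.0281

F_p/F_s = 10^(−(m_p − m_s)/2.5) = 10^(-3.88/2.5) = 10^-1.552 = 0.02805.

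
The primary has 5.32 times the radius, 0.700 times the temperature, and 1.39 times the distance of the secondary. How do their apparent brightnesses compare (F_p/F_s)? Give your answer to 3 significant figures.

3.52

L_p/L_s = (R_p/R_s)²(T_p/T_s)⁴ = (5.32)² × (0.700)⁴ = 6.795.
F_p/F_s = (L_p/L_s)/(d_p/d_s)² = 6.795 / (1.39)² = 3.517.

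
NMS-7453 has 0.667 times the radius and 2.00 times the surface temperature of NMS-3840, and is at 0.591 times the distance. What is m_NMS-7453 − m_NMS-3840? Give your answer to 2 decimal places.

L_NMS-7453/L_NMS-3840 = (0.667)²(2.00)⁴ = 7.118.
F_NMS-7453/F_NMS-3840 = (L_NMS-7453/L_NMS-3840)/(d_NMS-7453/d_NMS-3840)² = 7.118/0.3493 = 20.38.
m_NMS-7453 − m_NMS-3840 = −2.5 log₁₀(20.38) = -3.27.

-3.27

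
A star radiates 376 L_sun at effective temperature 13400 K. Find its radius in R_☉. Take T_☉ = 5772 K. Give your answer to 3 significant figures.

R/R_☉ = √(L/L_☉) / (T/T_☉)² = √(376) / (2.322)²
       = 19.39 / 5.390 = 3.598.

3.60 R_☉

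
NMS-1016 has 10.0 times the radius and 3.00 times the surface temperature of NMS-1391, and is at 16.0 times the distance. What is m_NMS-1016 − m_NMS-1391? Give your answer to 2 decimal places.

L_NMS-1016/L_NMS-1391 = (10.0)²(3.00)⁴ = 8100.
F_NMS-1016/F_NMS-1391 = (L_NMS-1016/L_NMS-1391)/(d_NMS-1016/d_NMS-1391)² = 8100/256.0 = 31.64.
m_NMS-1016 − m_NMS-1391 = −2.5 log₁₀(31.64) = -3.75.

-3.75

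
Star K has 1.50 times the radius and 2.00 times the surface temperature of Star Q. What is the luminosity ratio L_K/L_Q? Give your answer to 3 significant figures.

36.0

From the Stefan–Boltzmann law, L ∝ R²T⁴, so
L_K/L_Q = (R_K/R_Q)² (T_K/T_Q)⁴ = (1.50)² × (2.00)⁴ = 2.250 × 16.00 = 36.00.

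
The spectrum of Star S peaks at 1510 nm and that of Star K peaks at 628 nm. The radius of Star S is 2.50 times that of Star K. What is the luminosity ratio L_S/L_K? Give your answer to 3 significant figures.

Wien's law gives T ∝ 1/λ_max, so T_S/T_K = λ_K/λ_S = 628/1510 = 0.4159.
Then L ∝ R²T⁴ gives L_S/L_K = (2.50)² × (0.4159)⁴ = 6.250 × 0.02992 = 0.1870.

0.187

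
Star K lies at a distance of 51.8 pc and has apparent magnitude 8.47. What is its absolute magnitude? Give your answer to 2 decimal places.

M = m − 5 log₁₀(d/10 pc) = 8.47 − 5 log₁₀(51.8/10)
  = 8.47 − 5 × 0.714 = 8.47 − 3.57 = 4.90.

4.90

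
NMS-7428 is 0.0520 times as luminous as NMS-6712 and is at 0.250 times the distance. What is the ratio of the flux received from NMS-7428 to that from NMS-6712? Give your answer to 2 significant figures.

0.83

F = L/(4πd²), so F_NMS-7428/F_NMS-6712 = (L_NMS-7428/L_NMS-6712) / (d_NMS-7428/d_NMS-6712)²
= 0.0520 / (0.250)² = 0.0520 / 0.06250 = 0.8320.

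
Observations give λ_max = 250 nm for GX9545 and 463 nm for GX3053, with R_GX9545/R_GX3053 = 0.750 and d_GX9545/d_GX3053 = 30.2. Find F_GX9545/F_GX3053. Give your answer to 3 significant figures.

Wien's law: T_GX9545/T_GX3053 = λ_GX3053/λ_GX9545 = 463/250 = 1.852.
L_GX9545/L_GX3053 = (R_GX9545/R_GX3053)²(T_GX9545/T_GX3053)⁴ = (0.750)²(1.852)⁴ = 6.617.
F_GX9545/F_GX3053 = (L_GX9545/L_GX3053)/(d_GX9545/d_GX3053)² = 6.617/(30.2)² = 0.007256.

0.00726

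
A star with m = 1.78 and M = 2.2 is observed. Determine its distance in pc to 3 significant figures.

m − M = 5 log₁₀(d/10 pc)
1.78 − (2.2) = -0.42 = 5 log₁₀(d/10)
d = 10 × 10^(-0.42/5) = 10 × 10^-0.084 = 8.241 pc.

8.24 pc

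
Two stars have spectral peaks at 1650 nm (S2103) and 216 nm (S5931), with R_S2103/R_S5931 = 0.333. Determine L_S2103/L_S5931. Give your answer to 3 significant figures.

3.26×10^-5

Wien's law gives T ∝ 1/λ_max, so T_S2103/T_S5931 = λ_S5931/λ_S2103 = 216/1650 = 0.1309.
Then L ∝ R²T⁴ gives L_S2103/L_S5931 = (0.333)² × (0.1309)⁴ = 0.1109 × 2.937×10^-4 = 3.257×10^-5.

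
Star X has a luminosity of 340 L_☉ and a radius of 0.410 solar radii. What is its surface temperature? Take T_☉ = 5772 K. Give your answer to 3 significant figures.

T/T_☉ = (L/L_☉)^(1/4) / (R/R_☉)^(1/2)
T = 5772 × (340)^(1/4) / √(0.410) = 5772 × 4.294 / 0.6403 = 3.871×10^4 K.

3.87×10^4 K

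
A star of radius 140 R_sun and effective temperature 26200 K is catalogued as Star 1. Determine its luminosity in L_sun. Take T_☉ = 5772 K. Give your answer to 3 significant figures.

L/L_☉ = (R/R_☉)² (T/T_☉)⁴ = (140)² × (26200/5772)⁴
       = 1.960×10^4 × (4.539)⁴ = 1.960×10^4 × 424.5 = 8.321×10^6.

8.32×10^6 L_sun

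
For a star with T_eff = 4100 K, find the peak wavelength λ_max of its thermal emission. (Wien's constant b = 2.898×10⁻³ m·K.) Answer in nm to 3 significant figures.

λ_max = b/T = 2.898×10⁻³ / 4100 = 7.07×10^-7 m = 706.8 nm.

707 nm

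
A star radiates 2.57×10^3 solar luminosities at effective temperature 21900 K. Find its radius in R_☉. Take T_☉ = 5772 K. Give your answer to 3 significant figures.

3.52 R_☉

R/R_☉ = √(L/L_☉) / (T/T_☉)² = √(2.57×10^3) / (3.794)²
       = 50.70 / 14.40 = 3.522.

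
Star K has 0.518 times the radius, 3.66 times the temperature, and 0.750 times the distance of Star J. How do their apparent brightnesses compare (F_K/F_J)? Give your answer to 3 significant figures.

85.6

L_K/L_J = (R_K/R_J)²(T_K/T_J)⁴ = (0.518)² × (3.66)⁴ = 48.15.
F_K/F_J = (L_K/L_J)/(d_K/d_J)² = 48.15 / (0.750)² = 85.60.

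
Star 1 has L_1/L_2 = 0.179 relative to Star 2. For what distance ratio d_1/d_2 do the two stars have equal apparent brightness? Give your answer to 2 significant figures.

Equal flux requires L_1/d_1² = L_2/d_2², so d_1/d_2 = √(L_1/L_2)
= √(0.179) = 0.4231.

0.42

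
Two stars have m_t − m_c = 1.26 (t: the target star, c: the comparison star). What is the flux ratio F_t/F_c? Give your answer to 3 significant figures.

F_t/F_c = 10^(−(m_t − m_c)/2.5) = 10^(-1.26/2.5) = 10^-0.504 = 0.3133.

0.313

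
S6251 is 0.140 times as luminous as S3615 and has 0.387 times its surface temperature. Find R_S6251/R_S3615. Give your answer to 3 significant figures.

2.50

L ∝ R²T⁴ gives R ∝ √L / T², so
R_S6251/R_S3615 = √(0.140) / (0.387)² = 0.3742 / 0.1498 = 2.498.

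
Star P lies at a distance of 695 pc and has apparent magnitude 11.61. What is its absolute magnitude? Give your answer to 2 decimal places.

2.40

M = m − 5 log₁₀(d/10 pc) = 11.61 − 5 log₁₀(695/10)
  = 11.61 − 5 × 1.842 = 11.61 − 9.21 = 2.40.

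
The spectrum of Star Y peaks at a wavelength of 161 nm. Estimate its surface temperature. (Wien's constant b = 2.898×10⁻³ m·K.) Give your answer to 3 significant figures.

T = b/λ_max = 2.898×10⁻³ / (161×10⁻⁹) = 1.800×10^4 K.

1.80×10^4 K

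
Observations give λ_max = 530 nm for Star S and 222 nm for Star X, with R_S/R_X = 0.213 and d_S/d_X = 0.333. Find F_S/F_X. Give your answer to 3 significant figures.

0.0126

Wien's law: T_S/T_X = λ_X/λ_S = 222/530 = 0.4189.
L_S/L_X = (R_S/R_X)²(T_S/T_X)⁴ = (0.213)²(0.4189)⁴ = 0.001397.
F_S/F_X = (L_S/L_X)/(d_S/d_X)² = 0.001397/(0.333)² = 0.01259.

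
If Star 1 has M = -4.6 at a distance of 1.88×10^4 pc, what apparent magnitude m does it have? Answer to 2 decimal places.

11.77

m = M + 5 log₁₀(d/10 pc) = -4.6 + 5 log₁₀(1.88×10^4/10)
  = -4.6 + 5 × 3.274 = -4.6 + 16.37 = 11.77.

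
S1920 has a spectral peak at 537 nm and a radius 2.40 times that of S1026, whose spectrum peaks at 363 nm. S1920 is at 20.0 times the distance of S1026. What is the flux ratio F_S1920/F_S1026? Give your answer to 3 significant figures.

Wien's law: T_S1920/T_S1026 = λ_S1026/λ_S1920 = 363/537 = 0.6760.
L_S1920/L_S1026 = (R_S1920/R_S1026)²(T_S1920/T_S1026)⁴ = (2.40)²(0.6760)⁴ = 1.203.
F_S1920/F_S1026 = (L_S1920/L_S1026)/(d_S1920/d_S1026)² = 1.203/(20.0)² = 0.003007.

0.00301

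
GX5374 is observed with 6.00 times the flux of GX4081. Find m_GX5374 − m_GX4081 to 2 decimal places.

m_GX5374 − m_GX4081 = −2.5 log₁₀(F_GX5374/F_GX4081) = −2.5 log₁₀(6.00) = −2.5 × (0.778) = -1.945.

-1.95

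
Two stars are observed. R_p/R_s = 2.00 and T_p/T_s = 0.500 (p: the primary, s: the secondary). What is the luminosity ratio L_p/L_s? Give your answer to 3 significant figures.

0.250

From the Stefan–Boltzmann law, L ∝ R²T⁴, so
L_p/L_s = (R_p/R_s)² (T_p/T_s)⁴ = (2.00)² × (0.500)⁴ = 4.000 × 0.06250 = 0.2500.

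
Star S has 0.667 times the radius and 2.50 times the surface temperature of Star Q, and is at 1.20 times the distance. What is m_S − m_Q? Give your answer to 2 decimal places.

L_S/L_Q = (0.667)²(2.50)⁴ = 17.38.
F_S/F_Q = (L_S/L_Q)/(d_S/d_Q)² = 17.38/1.440 = 12.07.
m_S − m_Q = −2.5 log₁₀(12.07) = -2.70.

-2.70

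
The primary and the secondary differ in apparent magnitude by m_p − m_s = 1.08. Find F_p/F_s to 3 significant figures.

F_p/F_s = 10^(−(m_p − m_s)/2.5) = 10^(-1.08/2.5) = 10^-0.432 = 0.3698.

0.370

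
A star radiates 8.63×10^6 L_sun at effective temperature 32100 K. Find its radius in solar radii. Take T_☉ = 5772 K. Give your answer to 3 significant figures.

95.0 solar radii

R/R_☉ = √(L/L_☉) / (T/T_☉)² = √(8.63×10^6) / (5.561)²
       = 2938 / 30.93 = 94.98.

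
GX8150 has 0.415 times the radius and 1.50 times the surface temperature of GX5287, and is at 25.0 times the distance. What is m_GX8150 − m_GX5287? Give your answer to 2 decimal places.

7.14

L_GX8150/L_GX5287 = (0.415)²(1.50)⁴ = 0.8719.
F_GX8150/F_GX5287 = (L_GX8150/L_GX5287)/(d_GX8150/d_GX5287)² = 0.8719/625.0 = 0.001395.
m_GX8150 − m_GX5287 = −2.5 log₁₀(0.001395) = 7.14.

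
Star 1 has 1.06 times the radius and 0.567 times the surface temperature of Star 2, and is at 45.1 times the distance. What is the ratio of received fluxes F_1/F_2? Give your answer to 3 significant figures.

L_1/L_2 = (R_1/R_2)²(T_1/T_2)⁴ = (1.06)² × (0.567)⁴ = 0.1161.
F_1/F_2 = (L_1/L_2)/(d_1/d_2)² = 0.1161 / (45.1)² = 5.709×10^-5.

5.71×10^-5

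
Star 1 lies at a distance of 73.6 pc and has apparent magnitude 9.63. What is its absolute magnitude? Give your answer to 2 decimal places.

M = m − 5 log₁₀(d/10 pc) = 9.63 − 5 log₁₀(73.6/10)
  = 9.63 − 5 × 0.867 = 9.63 − 4.33 = 5.30.

5.30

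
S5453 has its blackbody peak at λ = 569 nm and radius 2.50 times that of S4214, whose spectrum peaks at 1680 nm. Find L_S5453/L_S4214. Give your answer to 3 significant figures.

Wien's law gives T ∝ 1/λ_max, so T_S5453/T_S4214 = λ_S4214/λ_S5453 = 1680/569 = 2.953.
Then L ∝ R²T⁴ gives L_S5453/L_S4214 = (2.50)² × (2.953)⁴ = 6.250 × 76.00 = 475.0.

475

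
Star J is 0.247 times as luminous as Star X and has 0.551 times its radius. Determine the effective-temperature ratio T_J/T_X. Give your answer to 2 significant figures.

0.95

L ∝ R²T⁴ gives T ∝ (L/R²)^(1/4), so
T_J/T_X = (0.247 / 0.551²)^(1/4) = (0.8136)^(1/4) = 0.9497.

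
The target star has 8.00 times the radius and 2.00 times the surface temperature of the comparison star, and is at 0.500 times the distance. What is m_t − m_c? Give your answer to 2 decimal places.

L_t/L_c = (8.00)²(2.00)⁴ = 1024.
F_t/F_c = (L_t/L_c)/(d_t/d_c)² = 1024/0.2500 = 4096.
m_t − m_c = −2.5 log₁₀(4096) = -9.03.

-9.03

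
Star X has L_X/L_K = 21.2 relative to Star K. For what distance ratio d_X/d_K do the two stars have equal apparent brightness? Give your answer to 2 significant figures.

4.6

Equal flux requires L_X/d_X² = L_K/d_K², so d_X/d_K = √(L_X/L_K)
= √(21.2) = 4.604.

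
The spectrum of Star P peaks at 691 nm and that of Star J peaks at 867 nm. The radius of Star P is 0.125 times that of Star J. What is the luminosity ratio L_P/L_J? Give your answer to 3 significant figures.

Wien's law gives T ∝ 1/λ_max, so T_P/T_J = λ_J/λ_P = 867/691 = 1.255.
Then L ∝ R²T⁴ gives L_P/L_J = (0.125)² × (1.255)⁴ = 0.01562 × 2.478 = 0.03872.

0.0387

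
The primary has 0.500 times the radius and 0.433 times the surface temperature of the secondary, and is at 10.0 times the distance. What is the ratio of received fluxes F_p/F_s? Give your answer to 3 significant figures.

8.79×10^-5

L_p/L_s = (R_p/R_s)²(T_p/T_s)⁴ = (0.500)² × (0.433)⁴ = 0.008788.
F_p/F_s = (L_p/L_s)/(d_p/d_s)² = 0.008788 / (10.0)² = 8.788×10^-5.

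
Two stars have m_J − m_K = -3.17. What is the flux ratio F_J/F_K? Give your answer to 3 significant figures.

18.5

F_J/F_K = 10^(−(m_J − m_K)/2.5) = 10^(3.17/2.5) = 10^1.268 = 18.54.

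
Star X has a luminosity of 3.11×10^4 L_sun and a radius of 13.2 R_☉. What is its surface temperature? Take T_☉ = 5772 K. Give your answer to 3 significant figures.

2.11×10^4 K

T/T_☉ = (L/L_☉)^(1/4) / (R/R_☉)^(1/2)
T = 5772 × (3.11×10^4)^(1/4) / √(13.2) = 5772 × 13.28 / 3.633 = 2.110×10^4 K.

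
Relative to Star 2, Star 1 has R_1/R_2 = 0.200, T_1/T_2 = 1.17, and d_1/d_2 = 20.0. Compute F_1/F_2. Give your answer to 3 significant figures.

L_1/L_2 = (R_1/R_2)²(T_1/T_2)⁴ = (0.200)² × (1.17)⁴ = 0.07496.
F_1/F_2 = (L_1/L_2)/(d_1/d_2)² = 0.07496 / (20.0)² = 1.874×10^-4.

1.87×10^-4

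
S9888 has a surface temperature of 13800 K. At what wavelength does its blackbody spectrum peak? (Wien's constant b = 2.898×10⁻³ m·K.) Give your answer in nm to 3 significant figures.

λ_max = b/T = 2.898×10⁻³ / 13800 = 2.10×10^-7 m = 210.0 nm.

210 nm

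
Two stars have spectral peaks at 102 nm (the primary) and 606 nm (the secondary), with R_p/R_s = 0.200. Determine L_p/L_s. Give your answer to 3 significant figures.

49.8

Wien's law gives T ∝ 1/λ_max, so T_p/T_s = λ_s/λ_p = 606/102 = 5.941.
Then L ∝ R²T⁴ gives L_p/L_s = (0.200)² × (5.941)⁴ = 0.04000 × 1246 = 49.84.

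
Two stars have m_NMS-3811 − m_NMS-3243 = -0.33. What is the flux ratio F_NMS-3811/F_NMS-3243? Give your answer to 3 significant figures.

F_NMS-3811/F_NMS-3243 = 10^(−(m_NMS-3811 − m_NMS-3243)/2.5) = 10^(0.33/2.5) = 10^0.132 = 1.355.

1.36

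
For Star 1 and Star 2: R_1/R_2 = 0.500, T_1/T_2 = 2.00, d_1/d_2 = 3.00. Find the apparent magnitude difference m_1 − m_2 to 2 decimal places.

0.88

L_1/L_2 = (0.500)²(2.00)⁴ = 4.000.
F_1/F_2 = (L_1/L_2)/(d_1/d_2)² = 4.000/9.000 = 0.4444.
m_1 − m_2 = −2.5 log₁₀(0.4444) = 0.88.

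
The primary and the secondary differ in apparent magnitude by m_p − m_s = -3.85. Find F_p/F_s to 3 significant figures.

F_p/F_s = 10^(−(m_p − m_s)/2.5) = 10^(3.85/2.5) = 10^1.540 = 34.67.

34.7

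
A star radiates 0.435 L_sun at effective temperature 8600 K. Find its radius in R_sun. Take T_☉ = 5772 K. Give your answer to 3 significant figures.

R/R_☉ = √(L/L_☉) / (T/T_☉)² = √(0.435) / (1.490)²
       = 0.6595 / 2.220 = 0.2971.

0.297 R_sun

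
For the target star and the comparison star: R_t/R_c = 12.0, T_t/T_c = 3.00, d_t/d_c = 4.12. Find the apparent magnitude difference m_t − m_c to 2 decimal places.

-7.09

L_t/L_c = (12.0)²(3.00)⁴ = 1.166×10^4.
F_t/F_c = (L_t/L_c)/(d_t/d_c)² = 1.166×10^4/16.97 = 687.2.
m_t − m_c = −2.5 log₁₀(687.2) = -7.09.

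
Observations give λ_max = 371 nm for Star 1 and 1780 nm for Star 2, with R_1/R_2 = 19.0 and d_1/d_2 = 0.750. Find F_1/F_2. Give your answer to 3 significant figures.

Wien's law: T_1/T_2 = λ_2/λ_1 = 1780/371 = 4.798.
L_1/L_2 = (R_1/R_2)²(T_1/T_2)⁴ = (19.0)²(4.798)⁴ = 1.913×10^5.
F_1/F_2 = (L_1/L_2)/(d_1/d_2)² = 1.913×10^5/(0.750)² = 3.401×10^5.

3.40×10^5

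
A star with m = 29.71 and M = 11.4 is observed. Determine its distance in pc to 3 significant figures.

4.59×10^4 pc

m − M = 5 log₁₀(d/10 pc)
29.71 − (11.4) = 18.31 = 5 log₁₀(d/10)
d = 10 × 10^(18.31/5) = 10 × 10^3.662 = 4.592×10^4 pc.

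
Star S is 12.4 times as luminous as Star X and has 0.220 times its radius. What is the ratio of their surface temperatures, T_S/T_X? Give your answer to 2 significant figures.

L ∝ R²T⁴ gives T ∝ (L/R²)^(1/4), so
T_S/T_X = (12.4 / 0.220²)^(1/4) = (256.2)^(1/4) = 4.001.

4.0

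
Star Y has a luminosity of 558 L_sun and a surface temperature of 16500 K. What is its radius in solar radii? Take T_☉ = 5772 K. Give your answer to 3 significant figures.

R/R_☉ = √(L/L_☉) / (T/T_☉)² = √(558) / (2.859)²
       = 23.62 / 8.172 = 2.891.

2.89 solar radii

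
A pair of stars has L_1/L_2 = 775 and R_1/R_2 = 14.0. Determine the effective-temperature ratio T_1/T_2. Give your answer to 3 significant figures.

1.41

L ∝ R²T⁴ gives T ∝ (L/R²)^(1/4), so
T_1/T_2 = (775 / 14.0²)^(1/4) = (3.954)^(1/4) = 1.410.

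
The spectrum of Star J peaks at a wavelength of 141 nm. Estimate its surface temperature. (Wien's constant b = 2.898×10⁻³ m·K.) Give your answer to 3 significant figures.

2.06×10^4 K

T = b/λ_max = 2.898×10⁻³ / (141×10⁻⁹) = 2.055×10^4 K.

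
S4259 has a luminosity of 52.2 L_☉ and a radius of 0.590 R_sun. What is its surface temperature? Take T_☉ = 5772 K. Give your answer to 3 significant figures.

T/T_☉ = (L/L_☉)^(1/4) / (R/R_☉)^(1/2)
T = 5772 × (52.2)^(1/4) / √(0.590) = 5772 × 2.688 / 0.7681 = 2.020×10^4 K.

2.02×10^4 K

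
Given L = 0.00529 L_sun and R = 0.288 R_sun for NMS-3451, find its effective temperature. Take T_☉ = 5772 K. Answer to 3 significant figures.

2.90×10^3 K

T/T_☉ = (L/L_☉)^(1/4) / (R/R_☉)^(1/2)
T = 5772 × (0.00529)^(1/4) / √(0.288) = 5772 × 0.2697 / 0.5367 = 2901 K.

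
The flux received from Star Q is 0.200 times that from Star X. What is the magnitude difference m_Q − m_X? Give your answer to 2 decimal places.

1.75

m_Q − m_X = −2.5 log₁₀(F_Q/F_X) = −2.5 log₁₀(0.200) = −2.5 × (-0.699) = 1.747.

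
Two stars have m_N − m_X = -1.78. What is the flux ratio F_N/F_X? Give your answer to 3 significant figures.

5.15

F_N/F_X = 10^(−(m_N − m_X)/2.5) = 10^(1.78/2.5) = 10^0.712 = 5.152.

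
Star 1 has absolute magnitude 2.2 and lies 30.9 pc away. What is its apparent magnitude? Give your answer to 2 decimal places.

m = M + 5 log₁₀(d/10 pc) = 2.2 + 5 log₁₀(30.9/10)
  = 2.2 + 5 × 0.490 = 2.2 + 2.45 = 4.65.

4.65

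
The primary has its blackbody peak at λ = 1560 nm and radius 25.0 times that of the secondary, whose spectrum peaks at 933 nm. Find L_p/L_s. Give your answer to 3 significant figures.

Wien's law gives T ∝ 1/λ_max, so T_p/T_s = λ_s/λ_p = 933/1560 = 0.5981.
Then L ∝ R²T⁴ gives L_p/L_s = (25.0)² × (0.5981)⁴ = 625.0 × 0.1279 = 79.97.

80.0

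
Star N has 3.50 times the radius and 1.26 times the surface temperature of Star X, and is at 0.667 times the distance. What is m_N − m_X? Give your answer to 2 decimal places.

L_N/L_X = (3.50)²(1.26)⁴ = 30.88.
F_N/F_X = (L_N/L_X)/(d_N/d_X)² = 30.88/0.4449 = 69.40.
m_N − m_X = −2.5 log₁₀(69.40) = -4.60.

-4.60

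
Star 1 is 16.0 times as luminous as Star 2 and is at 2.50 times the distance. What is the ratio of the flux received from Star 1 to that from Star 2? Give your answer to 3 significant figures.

F = L/(4πd²), so F_1/F_2 = (L_1/L_2) / (d_1/d_2)²
= 16.0 / (2.50)² = 16.0 / 6.250 = 2.560.

2.56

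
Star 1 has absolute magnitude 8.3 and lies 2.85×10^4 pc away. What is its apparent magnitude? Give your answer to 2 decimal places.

m = M + 5 log₁₀(d/10 pc) = 8.3 + 5 log₁₀(2.85×10^4/10)
  = 8.3 + 5 × 3.455 = 8.3 + 17.27 = 25.57.

25.57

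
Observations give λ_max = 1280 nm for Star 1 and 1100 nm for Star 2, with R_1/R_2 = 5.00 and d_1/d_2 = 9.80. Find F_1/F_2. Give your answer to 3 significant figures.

0.142

Wien's law: T_1/T_2 = λ_2/λ_1 = 1100/1280 = 0.8594.
L_1/L_2 = (R_1/R_2)²(T_1/T_2)⁴ = (5.00)²(0.8594)⁴ = 13.64.
F_1/F_2 = (L_1/L_2)/(d_1/d_2)² = 13.64/(9.80)² = 0.1420.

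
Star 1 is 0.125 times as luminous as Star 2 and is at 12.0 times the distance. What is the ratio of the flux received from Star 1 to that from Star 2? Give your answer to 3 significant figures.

8.68×10^-4

F = L/(4πd²), so F_1/F_2 = (L_1/L_2) / (d_1/d_2)²
= 0.125 / (12.0)² = 0.125 / 144.0 = 8.681×10^-4.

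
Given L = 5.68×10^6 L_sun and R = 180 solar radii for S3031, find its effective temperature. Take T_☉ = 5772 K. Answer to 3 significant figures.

T/T_☉ = (L/L_☉)^(1/4) / (R/R_☉)^(1/2)
T = 5772 × (5.68×10^6)^(1/4) / √(180) = 5772 × 48.82 / 13.42 = 2.100×10^4 K.

2.10×10^4 K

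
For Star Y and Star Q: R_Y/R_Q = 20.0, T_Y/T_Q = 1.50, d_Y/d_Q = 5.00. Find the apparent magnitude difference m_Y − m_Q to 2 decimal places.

L_Y/L_Q = (20.0)²(1.50)⁴ = 2025.
F_Y/F_Q = (L_Y/L_Q)/(d_Y/d_Q)² = 2025/25.00 = 81.00.
m_Y − m_Q = −2.5 log₁₀(81.00) = -4.77.

-4.77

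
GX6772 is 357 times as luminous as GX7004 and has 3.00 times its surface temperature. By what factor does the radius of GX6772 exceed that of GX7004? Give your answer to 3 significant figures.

L ∝ R²T⁴ gives R ∝ √L / T², so
R_GX6772/R_GX7004 = √(357) / (3.00)² = 18.89 / 9.000 = 2.099.

2.10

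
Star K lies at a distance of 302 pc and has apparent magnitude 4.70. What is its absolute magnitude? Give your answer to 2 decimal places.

M = m − 5 log₁₀(d/10 pc) = 4.70 − 5 log₁₀(302/10)
  = 4.70 − 5 × 1.480 = 4.70 − 7.40 = -2.70.

-2.70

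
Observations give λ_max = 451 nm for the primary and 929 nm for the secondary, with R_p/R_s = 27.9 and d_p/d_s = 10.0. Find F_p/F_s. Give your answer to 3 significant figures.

140

Wien's law: T_p/T_s = λ_s/λ_p = 929/451 = 2.060.
L_p/L_s = (R_p/R_s)²(T_p/T_s)⁴ = (27.9)²(2.060)⁴ = 1.401×10^4.
F_p/F_s = (L_p/L_s)/(d_p/d_s)² = 1.401×10^4/(10.0)² = 140.1.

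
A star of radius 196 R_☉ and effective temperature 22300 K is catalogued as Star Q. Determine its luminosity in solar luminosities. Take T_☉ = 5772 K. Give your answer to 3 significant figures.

L/L_☉ = (R/R_☉)² (T/T_☉)⁴ = (196)² × (22300/5772)⁴
       = 3.842×10^4 × (3.863)⁴ = 3.842×10^4 × 222.8 = 8.559×10^6.

8.56×10^6 solar luminosities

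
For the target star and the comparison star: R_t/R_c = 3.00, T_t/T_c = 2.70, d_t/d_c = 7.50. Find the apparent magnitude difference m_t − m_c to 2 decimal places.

L_t/L_c = (3.00)²(2.70)⁴ = 478.3.
F_t/F_c = (L_t/L_c)/(d_t/d_c)² = 478.3/56.25 = 8.503.
m_t − m_c = −2.5 log₁₀(8.503) = -2.32.

-2.32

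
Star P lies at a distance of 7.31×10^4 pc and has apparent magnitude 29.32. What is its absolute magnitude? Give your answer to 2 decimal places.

10.00

M = m − 5 log₁₀(d/10 pc) = 29.32 − 5 log₁₀(7.31×10^4/10)
  = 29.32 − 5 × 3.864 = 29.32 − 19.32 = 10.00.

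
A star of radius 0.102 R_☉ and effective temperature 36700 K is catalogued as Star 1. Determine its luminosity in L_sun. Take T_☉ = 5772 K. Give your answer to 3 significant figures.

17.0 L_sun

L/L_☉ = (R/R_☉)² (T/T_☉)⁴ = (0.102)² × (36700/5772)⁴
       = 0.01040 × (6.358)⁴ = 0.01040 × 1634 = 17.00.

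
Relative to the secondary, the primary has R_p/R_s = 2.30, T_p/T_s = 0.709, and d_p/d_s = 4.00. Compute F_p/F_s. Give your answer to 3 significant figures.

0.0835

L_p/L_s = (R_p/R_s)²(T_p/T_s)⁴ = (2.30)² × (0.709)⁴ = 1.337.
F_p/F_s = (L_p/L_s)/(d_p/d_s)² = 1.337 / (4.00)² = 0.08355.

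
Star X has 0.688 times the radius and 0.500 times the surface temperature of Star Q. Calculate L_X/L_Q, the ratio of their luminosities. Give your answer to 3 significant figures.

From the Stefan–Boltzmann law, L ∝ R²T⁴, so
L_X/L_Q = (R_X/R_Q)² (T_X/T_Q)⁴ = (0.688)² × (0.500)⁴ = 0.4733 × 0.06250 = 0.02958.

0.0296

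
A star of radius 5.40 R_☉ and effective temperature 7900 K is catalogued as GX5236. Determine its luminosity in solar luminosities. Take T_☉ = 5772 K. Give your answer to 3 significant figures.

102 solar luminosities

L/L_☉ = (R/R_☉)² (T/T_☉)⁴ = (5.40)² × (7900/5772)⁴
       = 29.16 × (1.369)⁴ = 29.16 × 3.509 = 102.3.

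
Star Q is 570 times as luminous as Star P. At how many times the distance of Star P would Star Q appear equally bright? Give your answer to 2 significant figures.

24

Equal flux requires L_Q/d_Q² = L_P/d_P², so d_Q/d_P = √(L_Q/L_P)
= √(570) = 23.87.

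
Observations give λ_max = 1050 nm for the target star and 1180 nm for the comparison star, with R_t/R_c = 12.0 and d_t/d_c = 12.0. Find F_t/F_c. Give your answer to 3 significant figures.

Wien's law: T_t/T_c = λ_c/λ_t = 1180/1050 = 1.124.
L_t/L_c = (R_t/R_c)²(T_t/T_c)⁴ = (12.0)²(1.124)⁴ = 229.7.
F_t/F_c = (L_t/L_c)/(d_t/d_c)² = 229.7/(12.0)² = 1.595.

1.60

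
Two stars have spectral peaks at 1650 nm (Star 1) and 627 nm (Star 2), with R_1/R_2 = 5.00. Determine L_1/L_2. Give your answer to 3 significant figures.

0.521

Wien's law gives T ∝ 1/λ_max, so T_1/T_2 = λ_2/λ_1 = 627/1650 = 0.3800.
Then L ∝ R²T⁴ gives L_1/L_2 = (5.00)² × (0.3800)⁴ = 25.00 × 0.02085 = 0.5213.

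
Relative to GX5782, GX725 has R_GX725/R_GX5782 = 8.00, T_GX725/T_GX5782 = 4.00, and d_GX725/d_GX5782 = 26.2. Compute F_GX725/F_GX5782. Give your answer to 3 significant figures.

L_GX725/L_GX5782 = (R_GX725/R_GX5782)²(T_GX725/T_GX5782)⁴ = (8.00)² × (4.00)⁴ = 1.638×10^4.
F_GX725/F_GX5782 = (L_GX725/L_GX5782)/(d_GX725/d_GX5782)² = 1.638×10^4 / (26.2)² = 23.87.

23.9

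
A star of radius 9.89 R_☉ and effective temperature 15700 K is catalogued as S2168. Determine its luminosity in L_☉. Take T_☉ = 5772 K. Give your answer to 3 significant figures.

5.35×10^3 L_☉

L/L_☉ = (R/R_☉)² (T/T_☉)⁴ = (9.89)² × (15700/5772)⁴
       = 97.81 × (2.720)⁴ = 97.81 × 54.74 = 5354.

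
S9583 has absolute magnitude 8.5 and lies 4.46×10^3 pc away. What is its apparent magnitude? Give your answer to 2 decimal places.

m = M + 5 log₁₀(d/10 pc) = 8.5 + 5 log₁₀(4.46×10^3/10)
  = 8.5 + 5 × 2.649 = 8.5 + 13.25 = 21.75.

21.75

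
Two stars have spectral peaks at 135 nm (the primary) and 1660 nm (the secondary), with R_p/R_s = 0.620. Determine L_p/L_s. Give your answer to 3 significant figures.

8.79×10^3

Wien's law gives T ∝ 1/λ_max, so T_p/T_s = λ_s/λ_p = 1660/135 = 12.30.
Then L ∝ R²T⁴ gives L_p/L_s = (0.620)² × (12.30)⁴ = 0.3844 × 2.286×10^4 = 8788.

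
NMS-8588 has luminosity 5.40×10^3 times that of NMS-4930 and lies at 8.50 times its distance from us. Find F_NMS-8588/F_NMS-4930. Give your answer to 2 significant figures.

75

F = L/(4πd²), so F_NMS-8588/F_NMS-4930 = (L_NMS-8588/L_NMS-4930) / (d_NMS-8588/d_NMS-4930)²
= 5.40×10^3 / (8.50)² = 5.40×10^3 / 72.25 = 74.74.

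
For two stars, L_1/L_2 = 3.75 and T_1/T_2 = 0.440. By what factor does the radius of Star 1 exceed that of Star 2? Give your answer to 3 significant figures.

L ∝ R²T⁴ gives R ∝ √L / T², so
R_1/R_2 = √(3.75) / (0.440)² = 1.936 / 0.1936 = 10.00.

10.0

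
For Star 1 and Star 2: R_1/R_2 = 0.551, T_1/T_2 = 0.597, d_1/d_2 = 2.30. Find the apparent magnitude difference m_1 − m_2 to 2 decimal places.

5.34

L_1/L_2 = (0.551)²(0.597)⁴ = 0.03857.
F_1/F_2 = (L_1/L_2)/(d_1/d_2)² = 0.03857/5.290 = 0.007290.
m_1 − m_2 = −2.5 log₁₀(0.007290) = 5.34.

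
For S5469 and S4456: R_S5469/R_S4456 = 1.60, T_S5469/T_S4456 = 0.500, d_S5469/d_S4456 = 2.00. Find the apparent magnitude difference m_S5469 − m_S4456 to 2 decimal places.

3.49

L_S5469/L_S4456 = (1.60)²(0.500)⁴ = 0.1600.
F_S5469/F_S4456 = (L_S5469/L_S4456)/(d_S5469/d_S4456)² = 0.1600/4.000 = 0.04000.
m_S5469 − m_S4456 = −2.5 log₁₀(0.04000) = 3.49.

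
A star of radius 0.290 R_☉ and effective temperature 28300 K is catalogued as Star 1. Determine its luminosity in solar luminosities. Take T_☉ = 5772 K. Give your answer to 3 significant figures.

48.6 solar luminosities

L/L_☉ = (R/R_☉)² (T/T_☉)⁴ = (0.290)² × (28300/5772)⁴
       = 0.08410 × (4.903)⁴ = 0.08410 × 577.9 = 48.60.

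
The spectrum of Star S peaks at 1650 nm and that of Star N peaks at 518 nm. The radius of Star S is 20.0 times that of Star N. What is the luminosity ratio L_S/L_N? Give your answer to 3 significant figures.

Wien's law gives T ∝ 1/λ_max, so T_S/T_N = λ_N/λ_S = 518/1650 = 0.3139.
Then L ∝ R²T⁴ gives L_S/L_N = (20.0)² × (0.3139)⁴ = 400.0 × 0.009714 = 3.885.

3.89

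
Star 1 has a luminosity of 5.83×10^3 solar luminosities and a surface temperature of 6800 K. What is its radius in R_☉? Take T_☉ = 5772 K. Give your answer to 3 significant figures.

55.0 R_☉

R/R_☉ = √(L/L_☉) / (T/T_☉)² = √(5.83×10^3) / (1.178)²
       = 76.35 / 1.388 = 55.01.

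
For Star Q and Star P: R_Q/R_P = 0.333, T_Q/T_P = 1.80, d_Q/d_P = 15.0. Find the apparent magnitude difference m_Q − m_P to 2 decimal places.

5.72

L_Q/L_P = (0.333)²(1.80)⁴ = 1.164.
F_Q/F_P = (L_Q/L_P)/(d_Q/d_P)² = 1.164/225.0 = 0.005174.
m_Q − m_P = −2.5 log₁₀(0.005174) = 5.72.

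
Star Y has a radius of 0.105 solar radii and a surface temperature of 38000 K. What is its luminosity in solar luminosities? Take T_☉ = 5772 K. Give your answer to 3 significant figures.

L/L_☉ = (R/R_☉)² (T/T_☉)⁴ = (0.105)² × (38000/5772)⁴
       = 0.01102 × (6.584)⁴ = 0.01102 × 1879 = 20.71.

20.7 solar luminosities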